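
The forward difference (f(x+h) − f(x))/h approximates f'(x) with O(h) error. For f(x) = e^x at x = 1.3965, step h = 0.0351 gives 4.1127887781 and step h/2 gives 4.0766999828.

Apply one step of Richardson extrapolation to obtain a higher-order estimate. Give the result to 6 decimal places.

The method has order 1: 2^1 = 2.
2 × 4.0766999828 = 8.1533999656; 8.1533999656 − 4.1127887781 = 4.0406111875
Denominator 2 − 1 = 1.
4.0406111875 ÷ 1 = 4.0406111875
Shift from A(h/2): −0.0360887953.

4.040611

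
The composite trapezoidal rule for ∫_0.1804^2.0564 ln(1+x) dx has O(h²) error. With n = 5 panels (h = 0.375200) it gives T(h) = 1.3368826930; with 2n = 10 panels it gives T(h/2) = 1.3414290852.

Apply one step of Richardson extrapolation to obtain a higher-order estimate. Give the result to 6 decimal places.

1.342945

The method has order 2: 2^2 = 4.
Difference of the inputs: 1.3414290852 − 1.3368826930 = 0.0045463922
Divide by 2^2 − 1 = 3: 0.0045463922/3 = 0.0015154641
R = 1.3414290852 + 0.0015154641 = 1.3429445493
Correction |R − A(h/2)| = 1.515e-03; gap |A(h/2) − A(h)| = 4.546e-03.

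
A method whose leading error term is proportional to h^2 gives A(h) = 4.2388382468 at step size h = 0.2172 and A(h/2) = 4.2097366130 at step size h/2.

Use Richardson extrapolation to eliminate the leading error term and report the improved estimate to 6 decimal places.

Order 2 gives 2^r = 4 and 2^r − 1 = 3.
Top: 4(4.2097366130) − (4.2388382468) = 12.6001082052
R = 12.6001082052/3 = 4.2000360684
Gap between inputs: 2.910e-02; correction applied: −0.0097005446.

4.200036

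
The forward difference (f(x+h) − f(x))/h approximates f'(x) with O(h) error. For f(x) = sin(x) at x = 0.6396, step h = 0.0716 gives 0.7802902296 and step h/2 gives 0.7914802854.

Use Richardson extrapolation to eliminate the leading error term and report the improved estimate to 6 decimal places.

0.802670

Method order is 1; weight 2^1 = 2.
Weighted: 1.5829605708 − 0.7802902296 = 0.8026703412
Divide by 2^1 − 1 = 1.
R = 0.8026703412/1 = 0.8026703412
Gap between inputs: 1.119e-02; correction applied: +0.0111900558.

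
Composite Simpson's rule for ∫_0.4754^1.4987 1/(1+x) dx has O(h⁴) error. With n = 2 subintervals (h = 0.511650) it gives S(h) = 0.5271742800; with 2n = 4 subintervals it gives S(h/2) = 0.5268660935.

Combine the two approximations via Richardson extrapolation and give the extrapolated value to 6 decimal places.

0.526846

Order 4 gives 2^r = 16 and 2^r − 1 = 15.
2^4*A(h/2) = 8.4298574960; minus A(h) gives 7.9026832160.
(16*0.5268660935 − 0.5271742800)/(16 − 1) = 0.5268455477
Correction |R − A(h/2)| = 2.055e-05; gap |A(h/2) − A(h)| = 3.082e-04.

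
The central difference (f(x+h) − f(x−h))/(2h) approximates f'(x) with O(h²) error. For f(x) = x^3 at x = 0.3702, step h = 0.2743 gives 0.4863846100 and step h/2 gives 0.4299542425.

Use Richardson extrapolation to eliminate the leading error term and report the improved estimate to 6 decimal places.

Order 2 gives 2^r = 4 and 2^r − 1 = 3.
4·0.4299542425 = 1.7198169700; 1.7198169700 − 0.4863846100 = 1.2334323600
Divide by 2^2 − 1 = 3.
So the Richardson estimate is 0.4111441200.

0.411144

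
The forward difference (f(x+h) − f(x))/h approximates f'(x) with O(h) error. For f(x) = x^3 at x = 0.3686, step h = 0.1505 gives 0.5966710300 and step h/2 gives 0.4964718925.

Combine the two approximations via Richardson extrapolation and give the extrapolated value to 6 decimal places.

0.396273

Error is O(h^1); halving h shrinks it by 2^1 = 2.
Numerator 2*A(h/2) − A(h) = 2*0.4964718925 − 0.5966710300 = 0.3962727550
Divide by 2^1 − 1 = 1.
0.3962727550 ÷ 1 = 0.3962727550
Shift from A(h/2): −0.1001991375.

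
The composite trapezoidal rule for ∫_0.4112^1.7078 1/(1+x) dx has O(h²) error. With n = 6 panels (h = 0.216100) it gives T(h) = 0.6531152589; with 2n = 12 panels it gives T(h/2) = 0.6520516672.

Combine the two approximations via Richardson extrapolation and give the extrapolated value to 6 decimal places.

0.651697

r = 2: numerator weight 4, denominator 3.
Difference of the inputs: 0.6520516672 − 0.6531152589 = -0.0010635917
Correction (A(h/2) − A(h))/(4 − 1) = (-0.0010635917)/3 = -0.0003545306
R = 0.6520516672 − 0.0003545306 = 0.6516971366
Gap between inputs: 1.064e-03; correction applied: −0.0003545306.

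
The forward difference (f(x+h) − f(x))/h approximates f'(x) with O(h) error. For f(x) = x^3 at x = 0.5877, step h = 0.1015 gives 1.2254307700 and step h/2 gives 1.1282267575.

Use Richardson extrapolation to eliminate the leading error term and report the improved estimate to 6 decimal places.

1.031023

Leading term ∝ h^1; use weight 2 = 2^1.
A(h/2) − A(h) = 1.1282267575 − 1.2254307700 = -0.0972040125
Correction (A(h/2) − A(h))/(2 − 1) = (-0.0972040125)/1 = -0.0972040125
R = 1.1282267575 − 0.0972040125 = 1.0310227450
Gap between inputs: 9.720e-02; correction applied: −0.0972040125.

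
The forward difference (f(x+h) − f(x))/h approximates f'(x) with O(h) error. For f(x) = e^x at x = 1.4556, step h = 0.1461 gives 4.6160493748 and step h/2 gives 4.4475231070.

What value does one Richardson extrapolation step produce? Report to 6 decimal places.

Method order is 1; weight 2^1 = 2.
Weighted: 8.8950462140 − 4.6160493748 = 4.2789968392
Extrapolated: 4.2789968392 / 1 = 4.2789968392
Gap between inputs: 1.685e-01; correction applied: −0.1685262678.

4.278997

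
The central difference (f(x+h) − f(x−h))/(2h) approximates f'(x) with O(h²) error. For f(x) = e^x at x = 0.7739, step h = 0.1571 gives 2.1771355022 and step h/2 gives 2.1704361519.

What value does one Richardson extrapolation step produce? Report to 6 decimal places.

Method order is 2; weight 2^2 = 4.
A(h/2) − A(h) = 2.1704361519 − 2.1771355022 = -0.0066993503
Correction (A(h/2) − A(h))/(4 − 1) = (-0.0066993503)/3 = -0.0022331168
R = 2.1704361519 − 0.0022331168 = 2.1682030351

2.168203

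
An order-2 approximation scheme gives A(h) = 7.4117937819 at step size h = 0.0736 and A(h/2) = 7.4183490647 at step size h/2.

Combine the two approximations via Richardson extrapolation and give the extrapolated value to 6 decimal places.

7.420534

Method order is 2; weight 2^2 = 4.
Top: 4(7.4183490647) − (7.4117937819) = 22.2616024769
(4·7.4183490647 − 7.4117937819)/(4 − 1) = 7.4205341590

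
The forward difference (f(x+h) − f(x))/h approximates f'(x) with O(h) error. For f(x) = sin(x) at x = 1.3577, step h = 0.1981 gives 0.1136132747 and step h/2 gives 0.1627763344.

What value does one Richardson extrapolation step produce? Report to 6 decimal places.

Method order is 1; weight 2^1 = 2.
Weighted: 0.3255526688 − 0.1136132747 = 0.2119393941
Divide by 2^1 − 1 = 1.
So the Richardson estimate is 0.2119393941.

0.211939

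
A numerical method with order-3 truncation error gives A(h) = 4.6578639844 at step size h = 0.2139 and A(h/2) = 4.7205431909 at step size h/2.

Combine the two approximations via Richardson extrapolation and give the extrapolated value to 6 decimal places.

Order 3 gives 2^r = 8 and 2^r − 1 = 7.
8·4.7205431909 − 4.6578639844 = 33.1064815428
(8·4.7205431909 − 4.6578639844)/(8 − 1) = 4.7294973633

4.729497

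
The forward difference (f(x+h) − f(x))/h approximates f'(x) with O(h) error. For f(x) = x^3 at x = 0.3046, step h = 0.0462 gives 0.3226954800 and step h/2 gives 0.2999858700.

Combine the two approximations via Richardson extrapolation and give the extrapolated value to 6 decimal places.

0.277276

r = 1, so 2^r = 2.
2^1·A(h/2) = 0.5999717400; minus A(h) gives 0.2772762600.
Denominator 2 − 1 = 1.
So the Richardson estimate is 0.2772762600.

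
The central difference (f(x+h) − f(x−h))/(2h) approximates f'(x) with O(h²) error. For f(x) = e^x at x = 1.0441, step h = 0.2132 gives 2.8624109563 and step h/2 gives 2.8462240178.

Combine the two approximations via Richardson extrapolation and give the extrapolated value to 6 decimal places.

Leading term ∝ h^2; use weight 4 = 2^2.
Difference of the inputs: 2.8462240178 − 2.8624109563 = -0.0161869385
Correction (A(h/2) − A(h))/(4 − 1) = (-0.0161869385)/3 = -0.0053956462
R = 2.8462240178 − 0.0053956462 = 2.8408283716

2.840828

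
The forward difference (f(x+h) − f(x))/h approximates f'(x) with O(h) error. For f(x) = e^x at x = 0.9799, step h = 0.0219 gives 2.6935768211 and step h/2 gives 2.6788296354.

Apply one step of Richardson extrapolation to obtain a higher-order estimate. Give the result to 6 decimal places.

Error is O(h^1); halving h shrinks it by 2^1 = 2.
2^1*A(h/2) = 5.3576592708; minus A(h) gives 2.6640824497.
(2*2.6788296354 − 2.6935768211)/(2 − 1) = 2.6640824497

2.664082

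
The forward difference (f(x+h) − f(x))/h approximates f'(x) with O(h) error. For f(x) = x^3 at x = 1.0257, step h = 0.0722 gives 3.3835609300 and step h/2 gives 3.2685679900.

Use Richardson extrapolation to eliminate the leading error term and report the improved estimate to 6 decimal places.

3.153575

Error is O(h^1); halving h shrinks it by 2^1 = 2.
Top: 2(3.2685679900) − (3.3835609300) = 3.1535750500
Denominator 2 − 1 = 1.
So the Richardson estimate is 3.1535750500.
Shift from A(h/2): −0.1149929400.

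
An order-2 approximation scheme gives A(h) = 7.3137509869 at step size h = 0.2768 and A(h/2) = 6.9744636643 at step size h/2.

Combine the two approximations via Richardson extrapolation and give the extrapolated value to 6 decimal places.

r = 2: numerator weight 4, denominator 3.
Top: 4(6.9744636643) − (7.3137509869) = 20.5841036703
Denominator 4 − 1 = 3.
So the Richardson estimate is 6.8613678901.

6.861368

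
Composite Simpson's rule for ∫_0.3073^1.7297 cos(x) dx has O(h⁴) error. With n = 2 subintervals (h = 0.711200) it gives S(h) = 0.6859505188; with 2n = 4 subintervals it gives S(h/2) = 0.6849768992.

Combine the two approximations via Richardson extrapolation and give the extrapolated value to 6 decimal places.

Method order is 4; weight 2^4 = 16.
Top: 16(0.6849768992) − (0.6859505188) = 10.2736798684
Denominator 16 − 1 = 15.
Extrapolated: 10.2736798684 / 15 = 0.6849119912

0.684912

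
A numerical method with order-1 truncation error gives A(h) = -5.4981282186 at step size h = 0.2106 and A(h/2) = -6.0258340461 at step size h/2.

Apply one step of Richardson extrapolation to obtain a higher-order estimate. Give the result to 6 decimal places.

Leading term ∝ h^1; use weight 2 = 2^1.
2 × (-6.0258340461) − (-5.4981282186) = -6.5535398736
(-6.5535398736) ÷ 1 = -6.5535398736

-6.553540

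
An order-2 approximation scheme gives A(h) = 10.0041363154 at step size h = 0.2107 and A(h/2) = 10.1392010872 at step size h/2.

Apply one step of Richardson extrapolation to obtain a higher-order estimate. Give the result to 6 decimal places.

Method order is 2; weight 2^2 = 4.
A(h/2) − A(h) = 10.1392010872 − 10.0041363154 = 0.1350647718
Divide by 2^2 − 1 = 3: 0.1350647718/3 = 0.0450215906
R = A(h/2) + (A(h/2) − A(h))/3 = 10.1392010872 + 0.0450215906 = 10.1842226778

10.184223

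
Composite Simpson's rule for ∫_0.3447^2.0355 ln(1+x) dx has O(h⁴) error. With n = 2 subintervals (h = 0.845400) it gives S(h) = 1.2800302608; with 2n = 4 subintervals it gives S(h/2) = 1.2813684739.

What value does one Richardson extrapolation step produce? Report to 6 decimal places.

The method has order 4: 2^4 = 16.
Top: 16(1.2813684739) − (1.2800302608) = 19.2218653216
R = 19.2218653216/15 = 1.2814576881
Shift from A(h/2): +0.0000892142.

1.281458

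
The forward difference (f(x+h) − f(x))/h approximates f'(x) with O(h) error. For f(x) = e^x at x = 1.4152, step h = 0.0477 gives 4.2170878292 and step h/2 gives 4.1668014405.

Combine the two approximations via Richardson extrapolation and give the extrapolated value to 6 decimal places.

Order 1 gives 2^r = 2 and 2^r − 1 = 1.
Top: 2(4.1668014405) − (4.2170878292) = 4.1165150518
Denominator 2 − 1 = 1.
So the Richardson estimate is 4.1165150518.
Gap between inputs: 5.029e-02; correction applied: −0.0502863887.

4.116515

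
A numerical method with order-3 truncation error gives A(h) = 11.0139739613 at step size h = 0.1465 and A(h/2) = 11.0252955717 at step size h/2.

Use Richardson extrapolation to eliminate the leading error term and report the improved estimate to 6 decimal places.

Error is O(h^3); halving h shrinks it by 2^3 = 8.
8·11.0252955717 − 11.0139739613 = 77.1883906123
Divide by 2^3 − 1 = 7.
Extrapolated: 77.1883906123 / 7 = 11.0269129446

11.026913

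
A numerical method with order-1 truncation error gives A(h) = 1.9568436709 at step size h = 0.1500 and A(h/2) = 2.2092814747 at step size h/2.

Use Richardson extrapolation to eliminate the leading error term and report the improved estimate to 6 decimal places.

Error is O(h^1); halving h shrinks it by 2^1 = 2.
Weighted: 4.4185629494 − 1.9568436709 = 2.4617192785
Divide by 2^1 − 1 = 1.
2.4617192785 ÷ 1 = 2.4617192785
Correction |R − A(h/2)| = 2.524e-01; gap |A(h/2) − A(h)| = 2.524e-01.

2.461719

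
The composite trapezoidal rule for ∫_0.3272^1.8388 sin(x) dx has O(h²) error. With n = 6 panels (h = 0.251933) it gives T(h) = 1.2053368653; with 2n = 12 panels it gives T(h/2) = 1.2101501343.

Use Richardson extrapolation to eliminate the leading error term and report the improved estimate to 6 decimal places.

1.211755

Method order is 2; weight 2^2 = 4.
Weighted: 4.8406005372 − 1.2053368653 = 3.6352636719
Extrapolated: 3.6352636719 / 3 = 1.2117545573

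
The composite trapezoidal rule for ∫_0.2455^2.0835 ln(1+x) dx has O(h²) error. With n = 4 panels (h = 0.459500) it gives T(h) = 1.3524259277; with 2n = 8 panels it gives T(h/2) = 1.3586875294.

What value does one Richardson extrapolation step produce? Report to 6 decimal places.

Method order is 2; weight 2^2 = 4.
Weighted: 5.4347501176 − 1.3524259277 = 4.0823241899
Divide by 2^2 − 1 = 3.
(4·1.3586875294 − 1.3524259277)/(4 − 1) = 1.3607747300
Shift from A(h/2): +0.0020872006.

1.360775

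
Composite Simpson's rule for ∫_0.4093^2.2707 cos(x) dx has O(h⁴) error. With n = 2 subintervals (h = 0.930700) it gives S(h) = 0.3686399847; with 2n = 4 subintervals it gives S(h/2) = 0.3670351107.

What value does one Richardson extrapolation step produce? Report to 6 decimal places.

0.366928

Leading term ∝ h^4; use weight 16 = 2^4.
Difference of the inputs: 0.3670351107 − 0.3686399847 = -0.0016048740
Divide by 2^4 − 1 = 15: (-0.0016048740)/15 = -0.0001069916
R = 0.3670351107 − 0.0001069916 = 0.3669281191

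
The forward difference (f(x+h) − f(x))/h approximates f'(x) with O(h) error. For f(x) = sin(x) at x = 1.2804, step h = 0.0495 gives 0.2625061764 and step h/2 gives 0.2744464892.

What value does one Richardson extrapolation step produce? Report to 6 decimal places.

0.286387

Error is O(h^1); halving h shrinks it by 2^1 = 2.
2^1*A(h/2) = 0.5488929784; minus A(h) gives 0.2863868020.
Denominator 2 − 1 = 1.
Extrapolated: 0.2863868020 / 1 = 0.2863868020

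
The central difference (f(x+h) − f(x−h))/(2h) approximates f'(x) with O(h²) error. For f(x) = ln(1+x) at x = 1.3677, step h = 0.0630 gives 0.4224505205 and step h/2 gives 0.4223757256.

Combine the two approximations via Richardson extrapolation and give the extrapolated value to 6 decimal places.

Order 2 gives 2^r = 4 and 2^r − 1 = 3.
A(h/2) − A(h) = 0.4223757256 − 0.4224505205 = -0.0000747949
Correction (A(h/2) − A(h))/(4 − 1) = (-0.0000747949)/3 = -0.0000249316
R = 0.4223757256 − 0.0000249316 = 0.4223507940

0.422351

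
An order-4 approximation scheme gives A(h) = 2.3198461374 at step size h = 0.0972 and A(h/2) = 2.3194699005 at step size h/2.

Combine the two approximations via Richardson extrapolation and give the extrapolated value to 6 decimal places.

r = 4, so 2^r = 16.
16 × 2.3194699005 − 2.3198461374 = 34.7916722706
(16 × 2.3194699005 − 2.3198461374)/(16 − 1) = 2.3194448180

2.319445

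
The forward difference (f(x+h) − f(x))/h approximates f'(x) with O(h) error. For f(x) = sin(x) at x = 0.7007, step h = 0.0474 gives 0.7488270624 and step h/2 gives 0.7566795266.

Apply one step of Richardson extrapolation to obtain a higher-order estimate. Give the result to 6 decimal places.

Order 1 gives 2^r = 2 and 2^r − 1 = 1.
Numerator 2 × A(h/2) − A(h) = 2 × 0.7566795266 − 0.7488270624 = 0.7645319908
Denominator 2 − 1 = 1.
R = 0.7645319908/1 = 0.7645319908

0.764532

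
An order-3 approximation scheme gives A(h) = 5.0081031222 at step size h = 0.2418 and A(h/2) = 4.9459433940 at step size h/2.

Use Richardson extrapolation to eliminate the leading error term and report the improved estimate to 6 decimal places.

4.937063

Method order is 3; weight 2^3 = 8.
Numerator 8×A(h/2) − A(h) = 8×4.9459433940 − 5.0081031222 = 34.5594440298
34.5594440298 ÷ 7 = 4.9370634328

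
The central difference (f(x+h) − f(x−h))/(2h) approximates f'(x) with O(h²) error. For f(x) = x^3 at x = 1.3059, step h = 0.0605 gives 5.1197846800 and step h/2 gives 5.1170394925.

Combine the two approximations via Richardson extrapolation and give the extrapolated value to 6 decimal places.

r = 2: numerator weight 4, denominator 3.
4×5.1170394925 − 5.1197846800 = 15.3483732900
Divide by 2^2 − 1 = 3.
Extrapolated: 15.3483732900 / 3 = 5.1161244300
Shift from A(h/2): −0.0009150625.

5.116124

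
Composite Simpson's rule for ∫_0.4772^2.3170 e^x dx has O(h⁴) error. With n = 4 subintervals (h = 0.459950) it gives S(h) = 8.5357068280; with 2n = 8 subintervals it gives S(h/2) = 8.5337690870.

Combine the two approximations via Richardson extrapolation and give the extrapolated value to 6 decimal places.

The method has order 4: 2^4 = 16.
16×8.5337690870 = 136.5403053920; subtract 8.5357068280 → 128.0045985640
Denominator 16 − 1 = 15.
(16×8.5337690870 − 8.5357068280)/(16 − 1) = 8.5336399043

8.533640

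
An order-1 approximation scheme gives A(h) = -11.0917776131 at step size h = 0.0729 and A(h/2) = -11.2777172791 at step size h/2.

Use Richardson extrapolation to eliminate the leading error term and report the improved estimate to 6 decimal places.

-11.463657

r = 1: numerator weight 2, denominator 1.
2^1*A(h/2) = -22.5554345582; minus A(h) gives -11.4636569451.
R = (-11.4636569451)/1 = -11.4636569451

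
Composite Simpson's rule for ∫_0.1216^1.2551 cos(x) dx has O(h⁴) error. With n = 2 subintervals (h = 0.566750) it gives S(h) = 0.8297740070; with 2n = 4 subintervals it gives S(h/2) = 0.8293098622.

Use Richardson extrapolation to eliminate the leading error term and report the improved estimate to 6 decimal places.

r = 4: numerator weight 16, denominator 15.
Difference of the inputs: 0.8293098622 − 0.8297740070 = -0.0004641448
Correction (A(h/2) − A(h))/(16 − 1) = (-0.0004641448)/15 = -0.0000309430
R = 0.8293098622 − 0.0000309430 = 0.8292789192
Shift from A(h/2): −0.0000309430.

0.829279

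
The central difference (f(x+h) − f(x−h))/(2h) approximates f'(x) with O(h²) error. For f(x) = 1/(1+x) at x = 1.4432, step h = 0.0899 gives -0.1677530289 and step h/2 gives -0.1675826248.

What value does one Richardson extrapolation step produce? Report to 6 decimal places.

-0.167526

The method has order 2: 2^2 = 4.
2^2×A(h/2) = -0.6703304992; minus A(h) gives -0.5025774703.
Divide by 2^2 − 1 = 3.
So the Richardson estimate is -0.1675258234.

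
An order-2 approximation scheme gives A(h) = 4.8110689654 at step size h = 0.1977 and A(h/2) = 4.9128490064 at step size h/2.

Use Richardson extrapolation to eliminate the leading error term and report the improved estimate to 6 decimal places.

r = 2, so 2^r = 4.
Weighted: 19.6513960256 − 4.8110689654 = 14.8403270602
Denominator 4 − 1 = 3.
So the Richardson estimate is 4.9467756867.
Shift from A(h/2): +0.0339266803.

4.946776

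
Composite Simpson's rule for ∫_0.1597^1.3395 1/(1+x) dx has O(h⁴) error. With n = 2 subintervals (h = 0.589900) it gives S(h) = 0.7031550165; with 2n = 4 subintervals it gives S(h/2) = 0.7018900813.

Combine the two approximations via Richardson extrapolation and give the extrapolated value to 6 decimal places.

Leading term ∝ h^4; use weight 16 = 2^4.
Difference of the inputs: 0.7018900813 − 0.7031550165 = -0.0012649352
Divide by 2^4 − 1 = 15: (-0.0012649352)/15 = -0.0000843290
R = 0.7018900813 − 0.0000843290 = 0.7018057523

0.701806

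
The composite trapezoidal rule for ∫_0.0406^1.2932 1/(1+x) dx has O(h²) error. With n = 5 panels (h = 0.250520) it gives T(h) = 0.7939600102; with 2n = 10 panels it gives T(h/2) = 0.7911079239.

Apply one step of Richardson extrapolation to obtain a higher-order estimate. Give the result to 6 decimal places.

0.790157

Order 2 gives 2^r = 4 and 2^r − 1 = 3.
Top: 4(0.7911079239) − (0.7939600102) = 2.3704716854
R = 2.3704716854/3 = 0.7901572285
Gap between inputs: 2.852e-03; correction applied: −0.0009506954.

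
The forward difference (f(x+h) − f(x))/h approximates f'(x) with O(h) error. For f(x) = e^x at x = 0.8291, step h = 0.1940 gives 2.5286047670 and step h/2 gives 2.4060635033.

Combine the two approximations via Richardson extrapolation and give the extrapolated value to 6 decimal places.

2.283522

Leading term ∝ h^1; use weight 2 = 2^1.
2·2.4060635033 − 2.5286047670 = 2.2835222396
Extrapolated: 2.2835222396 / 1 = 2.2835222396
Correction |R − A(h/2)| = 1.225e-01; gap |A(h/2) − A(h)| = 1.225e-01.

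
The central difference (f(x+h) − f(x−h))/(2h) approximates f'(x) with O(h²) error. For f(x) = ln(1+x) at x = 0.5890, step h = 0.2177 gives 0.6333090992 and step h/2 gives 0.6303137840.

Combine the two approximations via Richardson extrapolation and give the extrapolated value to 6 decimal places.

The method has order 2: 2^2 = 4.
4×0.6303137840 = 2.5212551360; subtract 0.6333090992 → 1.8879460368
R = 1.8879460368/3 = 0.6293153456

0.629315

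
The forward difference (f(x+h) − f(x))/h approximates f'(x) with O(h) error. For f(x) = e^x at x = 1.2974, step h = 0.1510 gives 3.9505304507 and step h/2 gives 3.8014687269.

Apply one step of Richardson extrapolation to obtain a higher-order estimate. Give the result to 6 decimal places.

3.652407

The method has order 1: 2^1 = 2.
A(h/2) − A(h) = 3.8014687269 − 3.9505304507 = -0.1490617238
Correction (A(h/2) − A(h))/(2 − 1) = (-0.1490617238)/1 = -0.1490617238
R = A(h/2) + (A(h/2) − A(h))/1 = 3.8014687269 − 0.1490617238 = 3.6524070031
Correction |R − A(h/2)| = 1.491e-01; gap |A(h/2) − A(h)| = 1.491e-01.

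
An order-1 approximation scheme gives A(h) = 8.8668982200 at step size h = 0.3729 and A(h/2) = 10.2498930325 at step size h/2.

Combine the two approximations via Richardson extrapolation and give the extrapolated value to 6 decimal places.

11.632888

With r = 1 the leading error scales as h^1, so the weight is 2^1 = 2.
Weighted: 20.4997860650 − 8.8668982200 = 11.6328878450
11.6328878450 ÷ 1 = 11.6328878450
Gap between inputs: 1.383e+00; correction applied: +1.3829948125.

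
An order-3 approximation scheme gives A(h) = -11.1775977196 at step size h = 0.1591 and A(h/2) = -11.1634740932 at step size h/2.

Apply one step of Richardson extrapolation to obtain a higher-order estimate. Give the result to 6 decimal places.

-11.161456

Method order is 3; weight 2^3 = 8.
Weighted: (-89.3077927456) − (-11.1775977196) = -78.1301950260
Denominator 8 − 1 = 7.
So the Richardson estimate is -11.1614564323.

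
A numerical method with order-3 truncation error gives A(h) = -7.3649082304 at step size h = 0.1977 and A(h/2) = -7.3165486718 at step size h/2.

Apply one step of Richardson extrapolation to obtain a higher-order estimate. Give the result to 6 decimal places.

-7.309640

r = 3, so 2^r = 8.
8×(-7.3165486718) − (-7.3649082304) = -51.1674811440
R = (-51.1674811440)/7 = -7.3096401634
Gap between inputs: 4.836e-02; correction applied: +0.0069085084.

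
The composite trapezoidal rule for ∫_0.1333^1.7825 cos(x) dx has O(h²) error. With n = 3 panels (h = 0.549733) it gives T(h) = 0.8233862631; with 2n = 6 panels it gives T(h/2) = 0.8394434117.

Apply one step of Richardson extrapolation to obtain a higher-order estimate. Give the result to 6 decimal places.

0.844796

Method order is 2; weight 2^2 = 4.
4*0.8394434117 − 0.8233862631 = 2.5343873837
Divide by 2^2 − 1 = 3.
(4*0.8394434117 − 0.8233862631)/(4 − 1) = 0.8447957946
Correction |R − A(h/2)| = 5.352e-03; gap |A(h/2) − A(h)| = 1.606e-02.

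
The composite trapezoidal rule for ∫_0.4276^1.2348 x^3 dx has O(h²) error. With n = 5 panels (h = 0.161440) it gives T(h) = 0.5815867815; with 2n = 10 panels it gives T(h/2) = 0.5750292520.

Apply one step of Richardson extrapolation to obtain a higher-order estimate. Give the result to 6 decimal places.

0.572843

Error is O(h^2); halving h shrinks it by 2^2 = 4.
4·0.5750292520 = 2.3001170080; subtract 0.5815867815 → 1.7185302265
R = 1.7185302265/3 = 0.5728434088
Correction |R − A(h/2)| = 2.186e-03; gap |A(h/2) − A(h)| = 6.558e-03.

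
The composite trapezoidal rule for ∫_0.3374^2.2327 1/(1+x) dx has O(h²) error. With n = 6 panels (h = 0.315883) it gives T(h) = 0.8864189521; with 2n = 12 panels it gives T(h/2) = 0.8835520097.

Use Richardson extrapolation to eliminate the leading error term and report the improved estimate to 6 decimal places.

0.882596

r = 2: numerator weight 4, denominator 3.
4×0.8835520097 − 0.8864189521 = 2.6477890867
Denominator 4 − 1 = 3.
(4×0.8835520097 − 0.8864189521)/(4 − 1) = 0.8825963622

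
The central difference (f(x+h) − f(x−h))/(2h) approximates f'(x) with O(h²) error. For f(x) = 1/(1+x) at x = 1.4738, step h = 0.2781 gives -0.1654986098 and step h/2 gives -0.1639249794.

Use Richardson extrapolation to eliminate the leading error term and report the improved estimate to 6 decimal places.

Leading term ∝ h^2; use weight 4 = 2^2.
Weighted: (-0.6556999176) − (-0.1654986098) = -0.4902013078
Divide by 2^2 − 1 = 3.
Result: -0.1634004359
Shift from A(h/2): +0.0005245435.

-0.163400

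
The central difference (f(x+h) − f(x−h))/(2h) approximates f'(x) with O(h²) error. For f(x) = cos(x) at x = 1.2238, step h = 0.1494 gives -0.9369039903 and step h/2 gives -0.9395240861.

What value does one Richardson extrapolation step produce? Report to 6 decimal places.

-0.940397

Order 2 gives 2^r = 4 and 2^r − 1 = 3.
Weighted: (-3.7580963444) − (-0.9369039903) = -2.8211923541
(4×(-0.9395240861) − (-0.9369039903))/(4 − 1) = -0.9403974514
Shift from A(h/2): −0.0008733653.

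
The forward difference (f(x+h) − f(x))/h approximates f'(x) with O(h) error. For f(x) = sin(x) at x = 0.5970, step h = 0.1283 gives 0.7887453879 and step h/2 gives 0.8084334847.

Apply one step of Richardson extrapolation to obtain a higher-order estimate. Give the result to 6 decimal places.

r = 1, so 2^r = 2.
2*0.8084334847 = 1.6168669694; subtract 0.7887453879 → 0.8281215815
R = 0.8281215815/1 = 0.8281215815
Correction |R − A(h/2)| = 1.969e-02; gap |A(h/2) − A(h)| = 1.969e-02.

0.828122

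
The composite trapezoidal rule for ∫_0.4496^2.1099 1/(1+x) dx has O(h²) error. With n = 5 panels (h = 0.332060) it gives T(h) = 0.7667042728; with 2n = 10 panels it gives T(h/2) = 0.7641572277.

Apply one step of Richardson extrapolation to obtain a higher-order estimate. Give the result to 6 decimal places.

The method has order 2: 2^2 = 4.
A(h/2) − A(h) = 0.7641572277 − 0.7667042728 = -0.0025470451
Divide by 2^2 − 1 = 3: (-0.0025470451)/3 = -0.0008490150
R = A(h/2) + (A(h/2) − A(h))/3 = 0.7641572277 − 0.0008490150 = 0.7633082127
Gap between inputs: 2.547e-03; correction applied: −0.0008490150.

0.763308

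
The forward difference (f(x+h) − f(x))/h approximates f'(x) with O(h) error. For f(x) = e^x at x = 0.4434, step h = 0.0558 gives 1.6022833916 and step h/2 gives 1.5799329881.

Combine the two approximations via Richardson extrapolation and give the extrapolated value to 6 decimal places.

1.557583

r = 1: numerator weight 2, denominator 1.
Weighted: 3.1598659762 − 1.6022833916 = 1.5575825846
Extrapolated: 1.5575825846 / 1 = 1.5575825846
Shift from A(h/2): −0.0223504035.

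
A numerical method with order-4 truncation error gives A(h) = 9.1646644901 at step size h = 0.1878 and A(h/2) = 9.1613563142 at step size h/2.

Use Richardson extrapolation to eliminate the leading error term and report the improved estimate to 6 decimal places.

The method has order 4: 2^4 = 16.
Numerator 16 × A(h/2) − A(h) = 16 × 9.1613563142 − 9.1646644901 = 137.4170365371
Denominator 16 − 1 = 15.
Result: 9.1611357691
Gap between inputs: 3.308e-03; correction applied: −0.0002205451.

9.161136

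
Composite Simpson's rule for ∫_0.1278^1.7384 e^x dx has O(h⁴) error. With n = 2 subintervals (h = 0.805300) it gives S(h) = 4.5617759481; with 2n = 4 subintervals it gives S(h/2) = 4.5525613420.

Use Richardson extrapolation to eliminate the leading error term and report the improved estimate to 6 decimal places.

The method has order 4: 2^4 = 16.
Weighted: 72.8409814720 − 4.5617759481 = 68.2792055239
Denominator 16 − 1 = 15.
So the Richardson estimate is 4.5519470349.
Correction |R − A(h/2)| = 6.143e-04; gap |A(h/2) − A(h)| = 9.215e-03.

4.551947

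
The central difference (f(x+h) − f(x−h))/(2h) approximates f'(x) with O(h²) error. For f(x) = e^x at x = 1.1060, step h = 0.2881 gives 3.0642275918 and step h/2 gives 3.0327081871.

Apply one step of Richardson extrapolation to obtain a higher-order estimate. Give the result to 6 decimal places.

r = 2: numerator weight 4, denominator 3.
A(h/2) − A(h) = 3.0327081871 − 3.0642275918 = -0.0315194047
Correction (A(h/2) − A(h))/(4 − 1) = (-0.0315194047)/3 = -0.0105064682
R = 3.0327081871 − 0.0105064682 = 3.0222017189
Shift from A(h/2): −0.0105064682.

3.022202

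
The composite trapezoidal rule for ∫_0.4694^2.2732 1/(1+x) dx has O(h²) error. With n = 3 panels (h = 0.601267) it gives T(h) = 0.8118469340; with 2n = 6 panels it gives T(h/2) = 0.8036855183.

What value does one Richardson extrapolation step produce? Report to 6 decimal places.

0.800965

Method order is 2; weight 2^2 = 4.
2^2 × A(h/2) = 3.2147420732; minus A(h) gives 2.4028951392.
(4 × 0.8036855183 − 0.8118469340)/(4 − 1) = 0.8009650464
Shift from A(h/2): −0.0027204719.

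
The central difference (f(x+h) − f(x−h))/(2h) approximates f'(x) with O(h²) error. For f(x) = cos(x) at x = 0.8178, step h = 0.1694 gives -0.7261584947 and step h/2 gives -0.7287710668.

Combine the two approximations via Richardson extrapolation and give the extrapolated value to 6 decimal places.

Leading term ∝ h^2; use weight 4 = 2^2.
A(h/2) − A(h) = -0.7287710668 − (-0.7261584947) = -0.0026125721
Correction (A(h/2) − A(h))/(4 − 1) = (-0.0026125721)/3 = -0.0008708574
R = A(h/2) + (A(h/2) − A(h))/3 = -0.7287710668 − 0.0008708574 = -0.7296419242
Correction |R − A(h/2)| = 8.709e-04; gap |A(h/2) − A(h)| = 2.613e-03.

-0.729642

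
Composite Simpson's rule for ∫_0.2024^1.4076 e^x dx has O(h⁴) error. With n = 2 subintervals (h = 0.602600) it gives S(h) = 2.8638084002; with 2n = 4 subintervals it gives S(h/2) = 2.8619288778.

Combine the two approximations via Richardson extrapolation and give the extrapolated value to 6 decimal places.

Leading term ∝ h^4; use weight 16 = 2^4.
Top: 16(2.8619288778) − (2.8638084002) = 42.9270536446
Extrapolated: 42.9270536446 / 15 = 2.8618035763
Shift from A(h/2): −0.0001253015.

2.861804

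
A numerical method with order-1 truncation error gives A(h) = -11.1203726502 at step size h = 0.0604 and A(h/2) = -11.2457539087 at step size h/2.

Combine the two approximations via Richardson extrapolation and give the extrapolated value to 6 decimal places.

Error is O(h^1); halving h shrinks it by 2^1 = 2.
2*(-11.2457539087) − (-11.1203726502) = -11.3711351672
Denominator 2 − 1 = 1.
(-11.3711351672) ÷ 1 = -11.3711351672

-11.371135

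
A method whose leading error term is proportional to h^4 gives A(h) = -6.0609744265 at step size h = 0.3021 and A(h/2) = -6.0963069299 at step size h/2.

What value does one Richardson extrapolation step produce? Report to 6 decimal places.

-6.098662

With r = 4 the leading error scales as h^4, so the weight is 2^4 = 16.
16·(-6.0963069299) = -97.5409108784; subtract (-6.0609744265) → -91.4799364519
(-91.4799364519) ÷ 15 = -6.0986624301
Shift from A(h/2): −0.0023555002.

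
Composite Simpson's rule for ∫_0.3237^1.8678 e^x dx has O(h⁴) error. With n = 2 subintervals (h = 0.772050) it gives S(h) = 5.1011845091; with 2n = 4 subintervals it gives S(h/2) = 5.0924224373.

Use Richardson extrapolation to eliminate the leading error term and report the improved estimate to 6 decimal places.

r = 4, so 2^r = 16.
Weighted: 81.4787589968 − 5.1011845091 = 76.3775744877
Denominator 16 − 1 = 15.
Extrapolated: 76.3775744877 / 15 = 5.0918382992

5.091838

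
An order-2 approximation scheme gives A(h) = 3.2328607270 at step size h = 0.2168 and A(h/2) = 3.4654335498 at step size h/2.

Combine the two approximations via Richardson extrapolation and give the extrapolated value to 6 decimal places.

Leading term ∝ h^2; use weight 4 = 2^2.
4 × 3.4654335498 = 13.8617341992; 13.8617341992 − 3.2328607270 = 10.6288734722
Denominator 4 − 1 = 3.
Result: 3.5429578241
Gap between inputs: 2.326e-01; correction applied: +0.0775242743.

3.542958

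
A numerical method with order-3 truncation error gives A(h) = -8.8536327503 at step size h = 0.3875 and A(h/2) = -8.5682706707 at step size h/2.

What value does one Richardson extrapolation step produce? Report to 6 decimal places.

-8.527505

Leading term ∝ h^3; use weight 8 = 2^3.
Difference of the inputs: -8.5682706707 − (-8.8536327503) = 0.2853620796
Correction (A(h/2) − A(h))/(8 − 1) = 0.2853620796/7 = 0.0407660114
R = -8.5682706707 + 0.0407660114 = -8.5275046593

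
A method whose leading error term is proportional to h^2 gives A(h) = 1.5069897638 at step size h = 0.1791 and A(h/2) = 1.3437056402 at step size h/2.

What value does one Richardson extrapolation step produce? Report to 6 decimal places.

r = 2: numerator weight 4, denominator 3.
4×1.3437056402 − 1.5069897638 = 3.8678327970
Divide by 2^2 − 1 = 3.
3.8678327970 ÷ 3 = 1.2892775990

1.289278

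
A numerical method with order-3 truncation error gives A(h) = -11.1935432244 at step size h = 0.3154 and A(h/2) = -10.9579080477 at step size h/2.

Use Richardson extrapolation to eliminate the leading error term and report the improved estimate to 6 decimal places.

r = 3: numerator weight 8, denominator 7.
8 × (-10.9579080477) − (-11.1935432244) = -76.4697211572
Divide by 2^3 − 1 = 7.
Result: -10.9242458796
Shift from A(h/2): +0.0336621681.

-10.924246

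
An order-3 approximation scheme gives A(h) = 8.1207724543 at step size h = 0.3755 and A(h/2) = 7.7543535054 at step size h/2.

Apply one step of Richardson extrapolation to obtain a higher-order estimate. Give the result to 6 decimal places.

r = 3, so 2^r = 8.
A(h/2) − A(h) = 7.7543535054 − 8.1207724543 = -0.3664189489
Divide by 2^3 − 1 = 7: (-0.3664189489)/7 = -0.0523455641
R = A(h/2) + (A(h/2) − A(h))/7 = 7.7543535054 − 0.0523455641 = 7.7020079413

7.702008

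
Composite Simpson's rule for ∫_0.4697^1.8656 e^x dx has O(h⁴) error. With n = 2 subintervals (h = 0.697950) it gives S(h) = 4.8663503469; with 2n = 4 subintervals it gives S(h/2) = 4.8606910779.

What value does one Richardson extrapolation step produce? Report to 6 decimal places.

r = 4, so 2^r = 16.
Numerator 16*A(h/2) − A(h) = 16*4.8606910779 − 4.8663503469 = 72.9047068995
Divide by 2^4 − 1 = 15.
So the Richardson estimate is 4.8603137933.
Correction |R − A(h/2)| = 3.773e-04; gap |A(h/2) − A(h)| = 5.659e-03.

4.860314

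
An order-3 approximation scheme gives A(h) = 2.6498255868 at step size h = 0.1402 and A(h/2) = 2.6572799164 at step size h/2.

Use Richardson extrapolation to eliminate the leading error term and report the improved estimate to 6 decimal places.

r = 3: numerator weight 8, denominator 7.
8 × 2.6572799164 − 2.6498255868 = 18.6084137444
R = 18.6084137444/7 = 2.6583448206
Correction |R − A(h/2)| = 1.065e-03; gap |A(h/2) − A(h)| = 7.454e-03.

2.658345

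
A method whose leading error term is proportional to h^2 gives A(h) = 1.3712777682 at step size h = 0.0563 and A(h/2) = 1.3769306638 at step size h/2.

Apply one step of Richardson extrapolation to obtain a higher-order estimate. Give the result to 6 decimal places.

With r = 2 the leading error scales as h^2, so the weight is 2^2 = 4.
4·1.3769306638 = 5.5077226552; 5.5077226552 − 1.3712777682 = 4.1364448870
Denominator 4 − 1 = 3.
R = 4.1364448870/3 = 1.3788149623

1.378815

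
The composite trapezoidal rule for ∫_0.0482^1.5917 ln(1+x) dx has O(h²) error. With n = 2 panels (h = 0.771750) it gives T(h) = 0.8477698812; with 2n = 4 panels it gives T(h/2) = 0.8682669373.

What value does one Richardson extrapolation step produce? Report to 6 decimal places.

With r = 2 the leading error scales as h^2, so the weight is 2^2 = 4.
Difference of the inputs: 0.8682669373 − 0.8477698812 = 0.0204970561
Divide by 2^2 − 1 = 3: 0.0204970561/3 = 0.0068323520
R = A(h/2) + (A(h/2) − A(h))/3 = 0.8682669373 + 0.0068323520 = 0.8750992893
Shift from A(h/2): +0.0068323520.

0.875099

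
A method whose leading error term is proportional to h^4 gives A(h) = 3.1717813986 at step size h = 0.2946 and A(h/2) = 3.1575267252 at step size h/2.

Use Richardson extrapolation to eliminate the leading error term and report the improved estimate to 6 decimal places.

Leading term ∝ h^4; use weight 16 = 2^4.
16 × 3.1575267252 = 50.5204276032; 50.5204276032 − 3.1717813986 = 47.3486462046
Denominator 16 − 1 = 15.
R = 47.3486462046/15 = 3.1565764136
Gap between inputs: 1.425e-02; correction applied: −0.0009503116.

3.156576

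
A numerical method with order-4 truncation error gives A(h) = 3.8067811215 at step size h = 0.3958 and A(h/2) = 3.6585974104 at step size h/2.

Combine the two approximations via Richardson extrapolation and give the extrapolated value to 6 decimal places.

3.648718

The method has order 4: 2^4 = 16.
2^4 × A(h/2) = 58.5375585664; minus A(h) gives 54.7307774449.
Denominator 16 − 1 = 15.
So the Richardson estimate is 3.6487184963.
Correction |R − A(h/2)| = 9.879e-03; gap |A(h/2) − A(h)| = 1.482e-01.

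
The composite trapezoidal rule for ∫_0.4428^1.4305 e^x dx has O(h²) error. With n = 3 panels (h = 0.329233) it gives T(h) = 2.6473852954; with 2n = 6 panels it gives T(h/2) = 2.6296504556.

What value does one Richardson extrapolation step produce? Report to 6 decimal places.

Leading term ∝ h^2; use weight 4 = 2^2.
Numerator 4×A(h/2) − A(h) = 4×2.6296504556 − 2.6473852954 = 7.8712165270
R = 7.8712165270/3 = 2.6237388423

2.623739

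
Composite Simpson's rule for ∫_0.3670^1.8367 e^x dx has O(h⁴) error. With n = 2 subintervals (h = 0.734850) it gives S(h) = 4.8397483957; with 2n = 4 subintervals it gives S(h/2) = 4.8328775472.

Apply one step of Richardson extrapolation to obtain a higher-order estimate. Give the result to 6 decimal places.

Leading term ∝ h^4; use weight 16 = 2^4.
Numerator 16 × A(h/2) − A(h) = 16 × 4.8328775472 − 4.8397483957 = 72.4862923595
Divide by 2^4 − 1 = 15.
So the Richardson estimate is 4.8324194906.
Correction |R − A(h/2)| = 4.581e-04; gap |A(h/2) − A(h)| = 6.871e-03.

4.832419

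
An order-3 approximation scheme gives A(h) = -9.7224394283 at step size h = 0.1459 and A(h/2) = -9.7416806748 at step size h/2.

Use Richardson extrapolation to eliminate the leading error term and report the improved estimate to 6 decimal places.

-9.744429

r = 3: numerator weight 8, denominator 7.
8·(-9.7416806748) − (-9.7224394283) = -68.2110059701
R = (-68.2110059701)/7 = -9.7444294243
Gap between inputs: 1.924e-02; correction applied: −0.0027487495.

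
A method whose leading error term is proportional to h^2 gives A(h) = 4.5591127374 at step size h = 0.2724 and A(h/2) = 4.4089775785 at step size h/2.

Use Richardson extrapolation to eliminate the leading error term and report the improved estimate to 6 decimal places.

4.358933

The method has order 2: 2^2 = 4.
4·4.4089775785 = 17.6359103140; subtract 4.5591127374 → 13.0767975766
Divide by 2^2 − 1 = 3.
Extrapolated: 13.0767975766 / 3 = 4.3589325255
Gap between inputs: 1.501e-01; correction applied: −0.0500450530.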